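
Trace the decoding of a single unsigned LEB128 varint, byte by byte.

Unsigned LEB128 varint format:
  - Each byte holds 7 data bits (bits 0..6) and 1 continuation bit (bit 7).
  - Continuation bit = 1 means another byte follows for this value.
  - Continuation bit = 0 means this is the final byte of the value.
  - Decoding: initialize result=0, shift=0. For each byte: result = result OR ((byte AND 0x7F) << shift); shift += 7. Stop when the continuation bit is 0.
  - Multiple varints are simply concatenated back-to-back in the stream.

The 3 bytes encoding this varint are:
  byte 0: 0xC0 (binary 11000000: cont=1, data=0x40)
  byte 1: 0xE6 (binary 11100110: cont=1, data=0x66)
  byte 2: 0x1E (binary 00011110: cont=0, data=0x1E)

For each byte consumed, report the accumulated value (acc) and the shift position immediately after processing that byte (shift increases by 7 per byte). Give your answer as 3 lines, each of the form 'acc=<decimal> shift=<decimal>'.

byte 0=0xC0: payload=0x40=64, contrib = 64<<0 = 64; acc -> 64, shift -> 7
byte 1=0xE6: payload=0x66=102, contrib = 102<<7 = 13056; acc -> 13120, shift -> 14
byte 2=0x1E: payload=0x1E=30, contrib = 30<<14 = 491520; acc -> 504640, shift -> 21

Answer: acc=64 shift=7
acc=13120 shift=14
acc=504640 shift=21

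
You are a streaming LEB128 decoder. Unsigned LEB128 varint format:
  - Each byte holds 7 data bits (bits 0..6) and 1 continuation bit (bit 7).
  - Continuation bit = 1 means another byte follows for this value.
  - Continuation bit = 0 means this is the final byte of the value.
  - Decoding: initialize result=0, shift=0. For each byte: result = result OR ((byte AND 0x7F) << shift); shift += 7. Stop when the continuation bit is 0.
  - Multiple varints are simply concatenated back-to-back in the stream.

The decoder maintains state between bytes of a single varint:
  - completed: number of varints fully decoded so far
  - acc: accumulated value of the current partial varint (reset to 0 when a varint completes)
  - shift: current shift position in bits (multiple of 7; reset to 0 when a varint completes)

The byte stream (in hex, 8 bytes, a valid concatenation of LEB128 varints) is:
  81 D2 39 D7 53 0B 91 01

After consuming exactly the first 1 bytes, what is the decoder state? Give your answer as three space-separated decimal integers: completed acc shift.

Answer: 0 1 7

Derivation:
byte[0]=0x81 cont=1 payload=0x01: acc |= 1<<0 -> completed=0 acc=1 shift=7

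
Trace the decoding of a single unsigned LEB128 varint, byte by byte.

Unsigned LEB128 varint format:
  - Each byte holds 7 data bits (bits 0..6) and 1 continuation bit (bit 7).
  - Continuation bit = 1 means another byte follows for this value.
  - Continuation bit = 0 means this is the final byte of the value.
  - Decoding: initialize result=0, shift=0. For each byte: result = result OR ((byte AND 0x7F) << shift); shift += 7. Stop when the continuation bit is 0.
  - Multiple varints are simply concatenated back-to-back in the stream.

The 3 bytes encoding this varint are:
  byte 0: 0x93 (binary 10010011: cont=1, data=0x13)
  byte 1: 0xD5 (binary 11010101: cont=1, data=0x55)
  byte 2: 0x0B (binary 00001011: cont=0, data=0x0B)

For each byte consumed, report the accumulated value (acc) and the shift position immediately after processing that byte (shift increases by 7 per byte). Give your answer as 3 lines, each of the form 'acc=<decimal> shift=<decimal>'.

byte 0=0x93: payload=0x13=19, contrib = 19<<0 = 19; acc -> 19, shift -> 7
byte 1=0xD5: payload=0x55=85, contrib = 85<<7 = 10880; acc -> 10899, shift -> 14
byte 2=0x0B: payload=0x0B=11, contrib = 11<<14 = 180224; acc -> 191123, shift -> 21

Answer: acc=19 shift=7
acc=10899 shift=14
acc=191123 shift=21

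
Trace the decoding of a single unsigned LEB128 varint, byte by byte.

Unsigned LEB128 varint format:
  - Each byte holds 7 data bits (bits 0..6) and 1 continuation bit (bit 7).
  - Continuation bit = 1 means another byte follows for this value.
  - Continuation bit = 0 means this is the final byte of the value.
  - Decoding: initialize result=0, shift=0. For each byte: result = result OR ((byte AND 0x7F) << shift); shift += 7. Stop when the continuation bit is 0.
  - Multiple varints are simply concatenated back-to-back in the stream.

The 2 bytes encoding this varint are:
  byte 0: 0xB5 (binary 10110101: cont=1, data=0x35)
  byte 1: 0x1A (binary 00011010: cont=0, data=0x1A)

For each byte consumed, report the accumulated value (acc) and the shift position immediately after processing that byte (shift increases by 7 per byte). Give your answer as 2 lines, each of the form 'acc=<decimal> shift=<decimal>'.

Answer: acc=53 shift=7
acc=3381 shift=14

Derivation:
byte 0=0xB5: payload=0x35=53, contrib = 53<<0 = 53; acc -> 53, shift -> 7
byte 1=0x1A: payload=0x1A=26, contrib = 26<<7 = 3328; acc -> 3381, shift -> 14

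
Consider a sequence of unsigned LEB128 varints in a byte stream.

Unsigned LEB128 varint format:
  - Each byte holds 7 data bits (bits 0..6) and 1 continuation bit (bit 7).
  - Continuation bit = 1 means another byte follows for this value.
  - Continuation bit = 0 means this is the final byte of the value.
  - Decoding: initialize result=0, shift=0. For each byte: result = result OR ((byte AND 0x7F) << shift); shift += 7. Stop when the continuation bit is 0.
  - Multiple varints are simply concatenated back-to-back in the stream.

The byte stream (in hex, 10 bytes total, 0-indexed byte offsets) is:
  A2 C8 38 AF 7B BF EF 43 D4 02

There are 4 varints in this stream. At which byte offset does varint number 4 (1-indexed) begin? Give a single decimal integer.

  byte[0]=0xA2 cont=1 payload=0x22=34: acc |= 34<<0 -> acc=34 shift=7
  byte[1]=0xC8 cont=1 payload=0x48=72: acc |= 72<<7 -> acc=9250 shift=14
  byte[2]=0x38 cont=0 payload=0x38=56: acc |= 56<<14 -> acc=926754 shift=21 [end]
Varint 1: bytes[0:3] = A2 C8 38 -> value 926754 (3 byte(s))
  byte[3]=0xAF cont=1 payload=0x2F=47: acc |= 47<<0 -> acc=47 shift=7
  byte[4]=0x7B cont=0 payload=0x7B=123: acc |= 123<<7 -> acc=15791 shift=14 [end]
Varint 2: bytes[3:5] = AF 7B -> value 15791 (2 byte(s))
  byte[5]=0xBF cont=1 payload=0x3F=63: acc |= 63<<0 -> acc=63 shift=7
  byte[6]=0xEF cont=1 payload=0x6F=111: acc |= 111<<7 -> acc=14271 shift=14
  byte[7]=0x43 cont=0 payload=0x43=67: acc |= 67<<14 -> acc=1111999 shift=21 [end]
Varint 3: bytes[5:8] = BF EF 43 -> value 1111999 (3 byte(s))
  byte[8]=0xD4 cont=1 payload=0x54=84: acc |= 84<<0 -> acc=84 shift=7
  byte[9]=0x02 cont=0 payload=0x02=2: acc |= 2<<7 -> acc=340 shift=14 [end]
Varint 4: bytes[8:10] = D4 02 -> value 340 (2 byte(s))

Answer: 8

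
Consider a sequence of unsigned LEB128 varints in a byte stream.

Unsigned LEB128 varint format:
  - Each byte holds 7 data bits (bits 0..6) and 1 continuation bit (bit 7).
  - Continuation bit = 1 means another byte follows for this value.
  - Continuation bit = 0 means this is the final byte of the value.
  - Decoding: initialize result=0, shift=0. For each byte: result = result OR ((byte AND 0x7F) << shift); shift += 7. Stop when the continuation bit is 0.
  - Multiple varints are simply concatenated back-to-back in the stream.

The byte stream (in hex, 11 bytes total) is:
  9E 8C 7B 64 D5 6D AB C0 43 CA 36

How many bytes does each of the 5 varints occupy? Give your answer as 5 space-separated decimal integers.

  byte[0]=0x9E cont=1 payload=0x1E=30: acc |= 30<<0 -> acc=30 shift=7
  byte[1]=0x8C cont=1 payload=0x0C=12: acc |= 12<<7 -> acc=1566 shift=14
  byte[2]=0x7B cont=0 payload=0x7B=123: acc |= 123<<14 -> acc=2016798 shift=21 [end]
Varint 1: bytes[0:3] = 9E 8C 7B -> value 2016798 (3 byte(s))
  byte[3]=0x64 cont=0 payload=0x64=100: acc |= 100<<0 -> acc=100 shift=7 [end]
Varint 2: bytes[3:4] = 64 -> value 100 (1 byte(s))
  byte[4]=0xD5 cont=1 payload=0x55=85: acc |= 85<<0 -> acc=85 shift=7
  byte[5]=0x6D cont=0 payload=0x6D=109: acc |= 109<<7 -> acc=14037 shift=14 [end]
Varint 3: bytes[4:6] = D5 6D -> value 14037 (2 byte(s))
  byte[6]=0xAB cont=1 payload=0x2B=43: acc |= 43<<0 -> acc=43 shift=7
  byte[7]=0xC0 cont=1 payload=0x40=64: acc |= 64<<7 -> acc=8235 shift=14
  byte[8]=0x43 cont=0 payload=0x43=67: acc |= 67<<14 -> acc=1105963 shift=21 [end]
Varint 4: bytes[6:9] = AB C0 43 -> value 1105963 (3 byte(s))
  byte[9]=0xCA cont=1 payload=0x4A=74: acc |= 74<<0 -> acc=74 shift=7
  byte[10]=0x36 cont=0 payload=0x36=54: acc |= 54<<7 -> acc=6986 shift=14 [end]
Varint 5: bytes[9:11] = CA 36 -> value 6986 (2 byte(s))

Answer: 3 1 2 3 2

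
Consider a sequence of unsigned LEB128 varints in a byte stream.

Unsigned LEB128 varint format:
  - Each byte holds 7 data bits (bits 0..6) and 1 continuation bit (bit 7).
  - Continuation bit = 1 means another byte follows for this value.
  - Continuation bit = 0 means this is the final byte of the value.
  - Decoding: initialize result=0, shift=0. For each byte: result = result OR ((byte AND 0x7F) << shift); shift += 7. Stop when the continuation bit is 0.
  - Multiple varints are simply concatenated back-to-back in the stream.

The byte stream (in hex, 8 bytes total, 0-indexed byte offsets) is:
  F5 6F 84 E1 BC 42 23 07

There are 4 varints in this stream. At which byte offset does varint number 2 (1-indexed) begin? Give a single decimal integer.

Answer: 2

Derivation:
  byte[0]=0xF5 cont=1 payload=0x75=117: acc |= 117<<0 -> acc=117 shift=7
  byte[1]=0x6F cont=0 payload=0x6F=111: acc |= 111<<7 -> acc=14325 shift=14 [end]
Varint 1: bytes[0:2] = F5 6F -> value 14325 (2 byte(s))
  byte[2]=0x84 cont=1 payload=0x04=4: acc |= 4<<0 -> acc=4 shift=7
  byte[3]=0xE1 cont=1 payload=0x61=97: acc |= 97<<7 -> acc=12420 shift=14
  byte[4]=0xBC cont=1 payload=0x3C=60: acc |= 60<<14 -> acc=995460 shift=21
  byte[5]=0x42 cont=0 payload=0x42=66: acc |= 66<<21 -> acc=139407492 shift=28 [end]
Varint 2: bytes[2:6] = 84 E1 BC 42 -> value 139407492 (4 byte(s))
  byte[6]=0x23 cont=0 payload=0x23=35: acc |= 35<<0 -> acc=35 shift=7 [end]
Varint 3: bytes[6:7] = 23 -> value 35 (1 byte(s))
  byte[7]=0x07 cont=0 payload=0x07=7: acc |= 7<<0 -> acc=7 shift=7 [end]
Varint 4: bytes[7:8] = 07 -> value 7 (1 byte(s))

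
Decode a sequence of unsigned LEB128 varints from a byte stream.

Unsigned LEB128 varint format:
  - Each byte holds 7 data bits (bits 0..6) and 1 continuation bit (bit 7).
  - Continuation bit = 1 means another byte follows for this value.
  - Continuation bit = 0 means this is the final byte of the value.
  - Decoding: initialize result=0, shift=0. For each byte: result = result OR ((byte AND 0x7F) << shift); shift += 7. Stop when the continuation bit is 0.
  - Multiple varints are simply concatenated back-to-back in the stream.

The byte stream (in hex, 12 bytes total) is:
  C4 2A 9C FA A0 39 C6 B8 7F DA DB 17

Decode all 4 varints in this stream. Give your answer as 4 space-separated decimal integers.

Answer: 5444 120077596 2088006 388570

Derivation:
  byte[0]=0xC4 cont=1 payload=0x44=68: acc |= 68<<0 -> acc=68 shift=7
  byte[1]=0x2A cont=0 payload=0x2A=42: acc |= 42<<7 -> acc=5444 shift=14 [end]
Varint 1: bytes[0:2] = C4 2A -> value 5444 (2 byte(s))
  byte[2]=0x9C cont=1 payload=0x1C=28: acc |= 28<<0 -> acc=28 shift=7
  byte[3]=0xFA cont=1 payload=0x7A=122: acc |= 122<<7 -> acc=15644 shift=14
  byte[4]=0xA0 cont=1 payload=0x20=32: acc |= 32<<14 -> acc=539932 shift=21
  byte[5]=0x39 cont=0 payload=0x39=57: acc |= 57<<21 -> acc=120077596 shift=28 [end]
Varint 2: bytes[2:6] = 9C FA A0 39 -> value 120077596 (4 byte(s))
  byte[6]=0xC6 cont=1 payload=0x46=70: acc |= 70<<0 -> acc=70 shift=7
  byte[7]=0xB8 cont=1 payload=0x38=56: acc |= 56<<7 -> acc=7238 shift=14
  byte[8]=0x7F cont=0 payload=0x7F=127: acc |= 127<<14 -> acc=2088006 shift=21 [end]
Varint 3: bytes[6:9] = C6 B8 7F -> value 2088006 (3 byte(s))
  byte[9]=0xDA cont=1 payload=0x5A=90: acc |= 90<<0 -> acc=90 shift=7
  byte[10]=0xDB cont=1 payload=0x5B=91: acc |= 91<<7 -> acc=11738 shift=14
  byte[11]=0x17 cont=0 payload=0x17=23: acc |= 23<<14 -> acc=388570 shift=21 [end]
Varint 4: bytes[9:12] = DA DB 17 -> value 388570 (3 byte(s))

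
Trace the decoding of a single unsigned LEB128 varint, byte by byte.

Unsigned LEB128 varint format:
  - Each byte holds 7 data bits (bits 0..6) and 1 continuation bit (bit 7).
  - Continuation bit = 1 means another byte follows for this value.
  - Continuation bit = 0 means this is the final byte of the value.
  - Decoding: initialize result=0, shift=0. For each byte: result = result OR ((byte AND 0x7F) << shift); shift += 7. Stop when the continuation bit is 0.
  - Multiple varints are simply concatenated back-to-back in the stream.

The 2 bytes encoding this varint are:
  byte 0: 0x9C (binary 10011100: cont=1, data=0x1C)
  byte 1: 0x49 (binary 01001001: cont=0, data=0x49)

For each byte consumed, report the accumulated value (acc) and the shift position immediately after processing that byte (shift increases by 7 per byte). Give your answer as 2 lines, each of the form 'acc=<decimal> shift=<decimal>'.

byte 0=0x9C: payload=0x1C=28, contrib = 28<<0 = 28; acc -> 28, shift -> 7
byte 1=0x49: payload=0x49=73, contrib = 73<<7 = 9344; acc -> 9372, shift -> 14

Answer: acc=28 shift=7
acc=9372 shift=14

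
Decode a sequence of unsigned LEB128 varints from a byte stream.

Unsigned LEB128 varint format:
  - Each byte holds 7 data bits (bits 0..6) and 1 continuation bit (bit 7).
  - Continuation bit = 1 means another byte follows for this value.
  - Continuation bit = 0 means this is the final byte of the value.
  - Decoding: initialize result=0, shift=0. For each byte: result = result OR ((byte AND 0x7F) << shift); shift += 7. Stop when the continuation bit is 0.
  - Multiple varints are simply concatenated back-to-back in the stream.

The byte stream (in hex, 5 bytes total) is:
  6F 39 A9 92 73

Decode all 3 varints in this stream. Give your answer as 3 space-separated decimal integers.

Answer: 111 57 1886505

Derivation:
  byte[0]=0x6F cont=0 payload=0x6F=111: acc |= 111<<0 -> acc=111 shift=7 [end]
Varint 1: bytes[0:1] = 6F -> value 111 (1 byte(s))
  byte[1]=0x39 cont=0 payload=0x39=57: acc |= 57<<0 -> acc=57 shift=7 [end]
Varint 2: bytes[1:2] = 39 -> value 57 (1 byte(s))
  byte[2]=0xA9 cont=1 payload=0x29=41: acc |= 41<<0 -> acc=41 shift=7
  byte[3]=0x92 cont=1 payload=0x12=18: acc |= 18<<7 -> acc=2345 shift=14
  byte[4]=0x73 cont=0 payload=0x73=115: acc |= 115<<14 -> acc=1886505 shift=21 [end]
Varint 3: bytes[2:5] = A9 92 73 -> value 1886505 (3 byte(s))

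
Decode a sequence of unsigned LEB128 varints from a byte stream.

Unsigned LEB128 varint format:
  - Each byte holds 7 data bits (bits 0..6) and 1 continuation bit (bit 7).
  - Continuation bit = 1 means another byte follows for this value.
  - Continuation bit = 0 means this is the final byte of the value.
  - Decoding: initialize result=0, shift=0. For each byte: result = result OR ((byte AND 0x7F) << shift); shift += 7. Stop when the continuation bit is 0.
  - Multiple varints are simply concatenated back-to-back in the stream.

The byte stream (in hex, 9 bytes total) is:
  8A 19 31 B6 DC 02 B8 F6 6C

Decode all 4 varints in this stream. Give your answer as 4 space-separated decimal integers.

  byte[0]=0x8A cont=1 payload=0x0A=10: acc |= 10<<0 -> acc=10 shift=7
  byte[1]=0x19 cont=0 payload=0x19=25: acc |= 25<<7 -> acc=3210 shift=14 [end]
Varint 1: bytes[0:2] = 8A 19 -> value 3210 (2 byte(s))
  byte[2]=0x31 cont=0 payload=0x31=49: acc |= 49<<0 -> acc=49 shift=7 [end]
Varint 2: bytes[2:3] = 31 -> value 49 (1 byte(s))
  byte[3]=0xB6 cont=1 payload=0x36=54: acc |= 54<<0 -> acc=54 shift=7
  byte[4]=0xDC cont=1 payload=0x5C=92: acc |= 92<<7 -> acc=11830 shift=14
  byte[5]=0x02 cont=0 payload=0x02=2: acc |= 2<<14 -> acc=44598 shift=21 [end]
Varint 3: bytes[3:6] = B6 DC 02 -> value 44598 (3 byte(s))
  byte[6]=0xB8 cont=1 payload=0x38=56: acc |= 56<<0 -> acc=56 shift=7
  byte[7]=0xF6 cont=1 payload=0x76=118: acc |= 118<<7 -> acc=15160 shift=14
  byte[8]=0x6C cont=0 payload=0x6C=108: acc |= 108<<14 -> acc=1784632 shift=21 [end]
Varint 4: bytes[6:9] = B8 F6 6C -> value 1784632 (3 byte(s))

Answer: 3210 49 44598 1784632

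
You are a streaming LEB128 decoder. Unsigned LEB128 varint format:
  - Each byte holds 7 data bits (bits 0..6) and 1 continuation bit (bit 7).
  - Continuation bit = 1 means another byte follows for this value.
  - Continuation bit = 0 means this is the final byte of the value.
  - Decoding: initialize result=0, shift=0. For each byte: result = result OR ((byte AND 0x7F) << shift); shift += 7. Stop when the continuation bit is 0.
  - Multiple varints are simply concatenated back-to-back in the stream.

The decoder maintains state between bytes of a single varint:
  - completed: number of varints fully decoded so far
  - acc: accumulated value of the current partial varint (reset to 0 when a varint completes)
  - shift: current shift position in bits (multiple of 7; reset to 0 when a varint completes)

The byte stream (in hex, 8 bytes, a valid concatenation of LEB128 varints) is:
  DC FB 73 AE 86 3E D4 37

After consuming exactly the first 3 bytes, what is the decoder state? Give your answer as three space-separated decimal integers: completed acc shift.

Answer: 1 0 0

Derivation:
byte[0]=0xDC cont=1 payload=0x5C: acc |= 92<<0 -> completed=0 acc=92 shift=7
byte[1]=0xFB cont=1 payload=0x7B: acc |= 123<<7 -> completed=0 acc=15836 shift=14
byte[2]=0x73 cont=0 payload=0x73: varint #1 complete (value=1899996); reset -> completed=1 acc=0 shift=0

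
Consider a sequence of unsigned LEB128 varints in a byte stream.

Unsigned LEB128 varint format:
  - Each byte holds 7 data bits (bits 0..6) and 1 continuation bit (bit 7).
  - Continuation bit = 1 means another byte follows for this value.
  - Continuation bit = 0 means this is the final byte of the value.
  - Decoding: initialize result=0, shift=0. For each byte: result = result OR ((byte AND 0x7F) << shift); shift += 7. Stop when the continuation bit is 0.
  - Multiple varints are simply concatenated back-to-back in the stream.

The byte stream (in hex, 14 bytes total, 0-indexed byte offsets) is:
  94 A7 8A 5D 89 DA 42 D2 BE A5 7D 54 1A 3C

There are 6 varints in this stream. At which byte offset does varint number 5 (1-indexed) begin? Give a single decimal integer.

  byte[0]=0x94 cont=1 payload=0x14=20: acc |= 20<<0 -> acc=20 shift=7
  byte[1]=0xA7 cont=1 payload=0x27=39: acc |= 39<<7 -> acc=5012 shift=14
  byte[2]=0x8A cont=1 payload=0x0A=10: acc |= 10<<14 -> acc=168852 shift=21
  byte[3]=0x5D cont=0 payload=0x5D=93: acc |= 93<<21 -> acc=195203988 shift=28 [end]
Varint 1: bytes[0:4] = 94 A7 8A 5D -> value 195203988 (4 byte(s))
  byte[4]=0x89 cont=1 payload=0x09=9: acc |= 9<<0 -> acc=9 shift=7
  byte[5]=0xDA cont=1 payload=0x5A=90: acc |= 90<<7 -> acc=11529 shift=14
  byte[6]=0x42 cont=0 payload=0x42=66: acc |= 66<<14 -> acc=1092873 shift=21 [end]
Varint 2: bytes[4:7] = 89 DA 42 -> value 1092873 (3 byte(s))
  byte[7]=0xD2 cont=1 payload=0x52=82: acc |= 82<<0 -> acc=82 shift=7
  byte[8]=0xBE cont=1 payload=0x3E=62: acc |= 62<<7 -> acc=8018 shift=14
  byte[9]=0xA5 cont=1 payload=0x25=37: acc |= 37<<14 -> acc=614226 shift=21
  byte[10]=0x7D cont=0 payload=0x7D=125: acc |= 125<<21 -> acc=262758226 shift=28 [end]
Varint 3: bytes[7:11] = D2 BE A5 7D -> value 262758226 (4 byte(s))
  byte[11]=0x54 cont=0 payload=0x54=84: acc |= 84<<0 -> acc=84 shift=7 [end]
Varint 4: bytes[11:12] = 54 -> value 84 (1 byte(s))
  byte[12]=0x1A cont=0 payload=0x1A=26: acc |= 26<<0 -> acc=26 shift=7 [end]
Varint 5: bytes[12:13] = 1A -> value 26 (1 byte(s))
  byte[13]=0x3C cont=0 payload=0x3C=60: acc |= 60<<0 -> acc=60 shift=7 [end]
Varint 6: bytes[13:14] = 3C -> value 60 (1 byte(s))

Answer: 12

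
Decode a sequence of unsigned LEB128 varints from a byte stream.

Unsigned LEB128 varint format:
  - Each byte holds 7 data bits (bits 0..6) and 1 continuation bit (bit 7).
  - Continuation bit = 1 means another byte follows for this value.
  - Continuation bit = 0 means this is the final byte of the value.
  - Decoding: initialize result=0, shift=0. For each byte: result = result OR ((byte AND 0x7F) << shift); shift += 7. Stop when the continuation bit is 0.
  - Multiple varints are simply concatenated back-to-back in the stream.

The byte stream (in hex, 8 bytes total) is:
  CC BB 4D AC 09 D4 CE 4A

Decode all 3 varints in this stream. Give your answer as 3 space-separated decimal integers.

Answer: 1269196 1196 1222484

Derivation:
  byte[0]=0xCC cont=1 payload=0x4C=76: acc |= 76<<0 -> acc=76 shift=7
  byte[1]=0xBB cont=1 payload=0x3B=59: acc |= 59<<7 -> acc=7628 shift=14
  byte[2]=0x4D cont=0 payload=0x4D=77: acc |= 77<<14 -> acc=1269196 shift=21 [end]
Varint 1: bytes[0:3] = CC BB 4D -> value 1269196 (3 byte(s))
  byte[3]=0xAC cont=1 payload=0x2C=44: acc |= 44<<0 -> acc=44 shift=7
  byte[4]=0x09 cont=0 payload=0x09=9: acc |= 9<<7 -> acc=1196 shift=14 [end]
Varint 2: bytes[3:5] = AC 09 -> value 1196 (2 byte(s))
  byte[5]=0xD4 cont=1 payload=0x54=84: acc |= 84<<0 -> acc=84 shift=7
  byte[6]=0xCE cont=1 payload=0x4E=78: acc |= 78<<7 -> acc=10068 shift=14
  byte[7]=0x4A cont=0 payload=0x4A=74: acc |= 74<<14 -> acc=1222484 shift=21 [end]
Varint 3: bytes[5:8] = D4 CE 4A -> value 1222484 (3 byte(s))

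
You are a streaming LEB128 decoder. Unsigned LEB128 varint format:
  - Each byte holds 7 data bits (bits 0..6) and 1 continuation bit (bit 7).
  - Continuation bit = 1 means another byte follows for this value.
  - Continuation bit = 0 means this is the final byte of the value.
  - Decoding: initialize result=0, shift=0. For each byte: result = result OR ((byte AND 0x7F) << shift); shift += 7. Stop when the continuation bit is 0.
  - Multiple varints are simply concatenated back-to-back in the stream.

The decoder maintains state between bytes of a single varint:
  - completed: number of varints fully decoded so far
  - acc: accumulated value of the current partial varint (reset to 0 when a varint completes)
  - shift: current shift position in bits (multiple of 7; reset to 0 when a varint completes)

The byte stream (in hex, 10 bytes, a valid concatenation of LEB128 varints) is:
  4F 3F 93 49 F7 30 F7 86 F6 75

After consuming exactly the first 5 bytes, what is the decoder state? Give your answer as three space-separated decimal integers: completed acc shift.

byte[0]=0x4F cont=0 payload=0x4F: varint #1 complete (value=79); reset -> completed=1 acc=0 shift=0
byte[1]=0x3F cont=0 payload=0x3F: varint #2 complete (value=63); reset -> completed=2 acc=0 shift=0
byte[2]=0x93 cont=1 payload=0x13: acc |= 19<<0 -> completed=2 acc=19 shift=7
byte[3]=0x49 cont=0 payload=0x49: varint #3 complete (value=9363); reset -> completed=3 acc=0 shift=0
byte[4]=0xF7 cont=1 payload=0x77: acc |= 119<<0 -> completed=3 acc=119 shift=7

Answer: 3 119 7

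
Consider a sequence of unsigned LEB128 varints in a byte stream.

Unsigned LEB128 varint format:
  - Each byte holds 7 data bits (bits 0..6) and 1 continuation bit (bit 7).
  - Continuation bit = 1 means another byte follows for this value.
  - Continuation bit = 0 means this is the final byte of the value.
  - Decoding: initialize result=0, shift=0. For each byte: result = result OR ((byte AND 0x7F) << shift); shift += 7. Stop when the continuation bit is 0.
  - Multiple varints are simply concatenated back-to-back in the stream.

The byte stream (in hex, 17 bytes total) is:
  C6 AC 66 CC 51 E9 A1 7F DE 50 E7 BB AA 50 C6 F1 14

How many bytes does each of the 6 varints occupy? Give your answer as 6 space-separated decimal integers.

Answer: 3 2 3 2 4 3

Derivation:
  byte[0]=0xC6 cont=1 payload=0x46=70: acc |= 70<<0 -> acc=70 shift=7
  byte[1]=0xAC cont=1 payload=0x2C=44: acc |= 44<<7 -> acc=5702 shift=14
  byte[2]=0x66 cont=0 payload=0x66=102: acc |= 102<<14 -> acc=1676870 shift=21 [end]
Varint 1: bytes[0:3] = C6 AC 66 -> value 1676870 (3 byte(s))
  byte[3]=0xCC cont=1 payload=0x4C=76: acc |= 76<<0 -> acc=76 shift=7
  byte[4]=0x51 cont=0 payload=0x51=81: acc |= 81<<7 -> acc=10444 shift=14 [end]
Varint 2: bytes[3:5] = CC 51 -> value 10444 (2 byte(s))
  byte[5]=0xE9 cont=1 payload=0x69=105: acc |= 105<<0 -> acc=105 shift=7
  byte[6]=0xA1 cont=1 payload=0x21=33: acc |= 33<<7 -> acc=4329 shift=14
  byte[7]=0x7F cont=0 payload=0x7F=127: acc |= 127<<14 -> acc=2085097 shift=21 [end]
Varint 3: bytes[5:8] = E9 A1 7F -> value 2085097 (3 byte(s))
  byte[8]=0xDE cont=1 payload=0x5E=94: acc |= 94<<0 -> acc=94 shift=7
  byte[9]=0x50 cont=0 payload=0x50=80: acc |= 80<<7 -> acc=10334 shift=14 [end]
Varint 4: bytes[8:10] = DE 50 -> value 10334 (2 byte(s))
  byte[10]=0xE7 cont=1 payload=0x67=103: acc |= 103<<0 -> acc=103 shift=7
  byte[11]=0xBB cont=1 payload=0x3B=59: acc |= 59<<7 -> acc=7655 shift=14
  byte[12]=0xAA cont=1 payload=0x2A=42: acc |= 42<<14 -> acc=695783 shift=21
  byte[13]=0x50 cont=0 payload=0x50=80: acc |= 80<<21 -> acc=168467943 shift=28 [end]
Varint 5: bytes[10:14] = E7 BB AA 50 -> value 168467943 (4 byte(s))
  byte[14]=0xC6 cont=1 payload=0x46=70: acc |= 70<<0 -> acc=70 shift=7
  byte[15]=0xF1 cont=1 payload=0x71=113: acc |= 113<<7 -> acc=14534 shift=14
  byte[16]=0x14 cont=0 payload=0x14=20: acc |= 20<<14 -> acc=342214 shift=21 [end]
Varint 6: bytes[14:17] = C6 F1 14 -> value 342214 (3 byte(s))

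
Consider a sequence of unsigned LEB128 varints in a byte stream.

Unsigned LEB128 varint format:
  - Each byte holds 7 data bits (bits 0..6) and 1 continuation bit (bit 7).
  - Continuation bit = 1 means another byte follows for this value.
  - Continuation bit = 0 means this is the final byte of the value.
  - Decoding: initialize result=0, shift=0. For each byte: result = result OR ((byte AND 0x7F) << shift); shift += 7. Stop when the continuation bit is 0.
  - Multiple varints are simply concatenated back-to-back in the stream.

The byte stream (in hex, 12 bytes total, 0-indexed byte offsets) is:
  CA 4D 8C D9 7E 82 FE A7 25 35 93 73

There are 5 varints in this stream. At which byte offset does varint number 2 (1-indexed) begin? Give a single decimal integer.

  byte[0]=0xCA cont=1 payload=0x4A=74: acc |= 74<<0 -> acc=74 shift=7
  byte[1]=0x4D cont=0 payload=0x4D=77: acc |= 77<<7 -> acc=9930 shift=14 [end]
Varint 1: bytes[0:2] = CA 4D -> value 9930 (2 byte(s))
  byte[2]=0x8C cont=1 payload=0x0C=12: acc |= 12<<0 -> acc=12 shift=7
  byte[3]=0xD9 cont=1 payload=0x59=89: acc |= 89<<7 -> acc=11404 shift=14
  byte[4]=0x7E cont=0 payload=0x7E=126: acc |= 126<<14 -> acc=2075788 shift=21 [end]
Varint 2: bytes[2:5] = 8C D9 7E -> value 2075788 (3 byte(s))
  byte[5]=0x82 cont=1 payload=0x02=2: acc |= 2<<0 -> acc=2 shift=7
  byte[6]=0xFE cont=1 payload=0x7E=126: acc |= 126<<7 -> acc=16130 shift=14
  byte[7]=0xA7 cont=1 payload=0x27=39: acc |= 39<<14 -> acc=655106 shift=21
  byte[8]=0x25 cont=0 payload=0x25=37: acc |= 37<<21 -> acc=78249730 shift=28 [end]
Varint 3: bytes[5:9] = 82 FE A7 25 -> value 78249730 (4 byte(s))
  byte[9]=0x35 cont=0 payload=0x35=53: acc |= 53<<0 -> acc=53 shift=7 [end]
Varint 4: bytes[9:10] = 35 -> value 53 (1 byte(s))
  byte[10]=0x93 cont=1 payload=0x13=19: acc |= 19<<0 -> acc=19 shift=7
  byte[11]=0x73 cont=0 payload=0x73=115: acc |= 115<<7 -> acc=14739 shift=14 [end]
Varint 5: bytes[10:12] = 93 73 -> value 14739 (2 byte(s))

Answer: 2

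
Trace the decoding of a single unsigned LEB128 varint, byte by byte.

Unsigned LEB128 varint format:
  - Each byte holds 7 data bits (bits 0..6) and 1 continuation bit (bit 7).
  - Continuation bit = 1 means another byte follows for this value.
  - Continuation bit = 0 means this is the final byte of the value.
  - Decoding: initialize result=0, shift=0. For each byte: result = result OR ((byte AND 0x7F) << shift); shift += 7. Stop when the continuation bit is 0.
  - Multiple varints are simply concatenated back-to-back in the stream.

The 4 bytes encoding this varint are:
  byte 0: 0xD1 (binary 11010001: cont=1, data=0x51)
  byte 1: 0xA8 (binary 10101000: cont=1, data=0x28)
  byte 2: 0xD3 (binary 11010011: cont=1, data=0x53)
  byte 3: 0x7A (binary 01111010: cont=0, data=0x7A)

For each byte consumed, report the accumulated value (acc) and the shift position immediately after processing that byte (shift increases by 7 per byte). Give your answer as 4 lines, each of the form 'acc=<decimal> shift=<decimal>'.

byte 0=0xD1: payload=0x51=81, contrib = 81<<0 = 81; acc -> 81, shift -> 7
byte 1=0xA8: payload=0x28=40, contrib = 40<<7 = 5120; acc -> 5201, shift -> 14
byte 2=0xD3: payload=0x53=83, contrib = 83<<14 = 1359872; acc -> 1365073, shift -> 21
byte 3=0x7A: payload=0x7A=122, contrib = 122<<21 = 255852544; acc -> 257217617, shift -> 28

Answer: acc=81 shift=7
acc=5201 shift=14
acc=1365073 shift=21
acc=257217617 shift=28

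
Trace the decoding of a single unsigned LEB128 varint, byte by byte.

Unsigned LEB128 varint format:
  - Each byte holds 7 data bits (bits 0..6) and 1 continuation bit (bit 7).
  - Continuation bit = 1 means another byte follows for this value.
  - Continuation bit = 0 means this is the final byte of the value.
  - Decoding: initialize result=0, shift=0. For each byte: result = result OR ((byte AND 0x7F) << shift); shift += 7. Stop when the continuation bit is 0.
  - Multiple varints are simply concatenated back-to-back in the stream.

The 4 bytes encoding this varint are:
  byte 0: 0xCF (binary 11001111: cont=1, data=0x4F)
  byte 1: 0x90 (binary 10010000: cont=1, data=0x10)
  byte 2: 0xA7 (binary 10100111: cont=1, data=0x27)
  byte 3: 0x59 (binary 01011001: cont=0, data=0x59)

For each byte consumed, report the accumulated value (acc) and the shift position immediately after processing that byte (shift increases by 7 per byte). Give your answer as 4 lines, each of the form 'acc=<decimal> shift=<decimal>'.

byte 0=0xCF: payload=0x4F=79, contrib = 79<<0 = 79; acc -> 79, shift -> 7
byte 1=0x90: payload=0x10=16, contrib = 16<<7 = 2048; acc -> 2127, shift -> 14
byte 2=0xA7: payload=0x27=39, contrib = 39<<14 = 638976; acc -> 641103, shift -> 21
byte 3=0x59: payload=0x59=89, contrib = 89<<21 = 186646528; acc -> 187287631, shift -> 28

Answer: acc=79 shift=7
acc=2127 shift=14
acc=641103 shift=21
acc=187287631 shift=28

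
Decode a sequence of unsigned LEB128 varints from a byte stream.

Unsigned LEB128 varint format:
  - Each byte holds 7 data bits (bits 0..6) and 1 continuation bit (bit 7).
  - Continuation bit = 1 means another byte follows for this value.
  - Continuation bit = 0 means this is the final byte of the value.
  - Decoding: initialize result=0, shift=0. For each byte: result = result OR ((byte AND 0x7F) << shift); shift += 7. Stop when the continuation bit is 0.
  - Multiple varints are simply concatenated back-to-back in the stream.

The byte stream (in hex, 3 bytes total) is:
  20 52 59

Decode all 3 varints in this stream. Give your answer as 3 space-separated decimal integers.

Answer: 32 82 89

Derivation:
  byte[0]=0x20 cont=0 payload=0x20=32: acc |= 32<<0 -> acc=32 shift=7 [end]
Varint 1: bytes[0:1] = 20 -> value 32 (1 byte(s))
  byte[1]=0x52 cont=0 payload=0x52=82: acc |= 82<<0 -> acc=82 shift=7 [end]
Varint 2: bytes[1:2] = 52 -> value 82 (1 byte(s))
  byte[2]=0x59 cont=0 payload=0x59=89: acc |= 89<<0 -> acc=89 shift=7 [end]
Varint 3: bytes[2:3] = 59 -> value 89 (1 byte(s))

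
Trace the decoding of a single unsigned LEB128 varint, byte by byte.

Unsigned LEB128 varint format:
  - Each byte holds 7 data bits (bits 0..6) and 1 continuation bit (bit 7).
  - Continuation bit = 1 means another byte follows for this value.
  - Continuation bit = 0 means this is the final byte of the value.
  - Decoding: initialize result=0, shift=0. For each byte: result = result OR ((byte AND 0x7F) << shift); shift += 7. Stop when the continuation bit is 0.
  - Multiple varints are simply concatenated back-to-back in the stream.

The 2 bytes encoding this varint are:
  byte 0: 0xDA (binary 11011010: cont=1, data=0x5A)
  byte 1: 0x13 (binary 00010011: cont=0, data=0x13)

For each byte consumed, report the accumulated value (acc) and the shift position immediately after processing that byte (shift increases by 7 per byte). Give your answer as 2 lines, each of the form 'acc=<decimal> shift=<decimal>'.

byte 0=0xDA: payload=0x5A=90, contrib = 90<<0 = 90; acc -> 90, shift -> 7
byte 1=0x13: payload=0x13=19, contrib = 19<<7 = 2432; acc -> 2522, shift -> 14

Answer: acc=90 shift=7
acc=2522 shift=14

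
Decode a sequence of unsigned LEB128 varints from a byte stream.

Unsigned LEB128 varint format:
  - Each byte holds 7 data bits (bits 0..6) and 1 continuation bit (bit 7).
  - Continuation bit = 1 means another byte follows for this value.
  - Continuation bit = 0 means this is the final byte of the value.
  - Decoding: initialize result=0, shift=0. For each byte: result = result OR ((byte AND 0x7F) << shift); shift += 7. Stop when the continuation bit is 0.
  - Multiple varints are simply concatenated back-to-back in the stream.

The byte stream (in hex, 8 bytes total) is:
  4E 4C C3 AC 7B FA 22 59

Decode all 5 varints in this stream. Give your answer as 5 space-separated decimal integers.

Answer: 78 76 2020931 4474 89

Derivation:
  byte[0]=0x4E cont=0 payload=0x4E=78: acc |= 78<<0 -> acc=78 shift=7 [end]
Varint 1: bytes[0:1] = 4E -> value 78 (1 byte(s))
  byte[1]=0x4C cont=0 payload=0x4C=76: acc |= 76<<0 -> acc=76 shift=7 [end]
Varint 2: bytes[1:2] = 4C -> value 76 (1 byte(s))
  byte[2]=0xC3 cont=1 payload=0x43=67: acc |= 67<<0 -> acc=67 shift=7
  byte[3]=0xAC cont=1 payload=0x2C=44: acc |= 44<<7 -> acc=5699 shift=14
  byte[4]=0x7B cont=0 payload=0x7B=123: acc |= 123<<14 -> acc=2020931 shift=21 [end]
Varint 3: bytes[2:5] = C3 AC 7B -> value 2020931 (3 byte(s))
  byte[5]=0xFA cont=1 payload=0x7A=122: acc |= 122<<0 -> acc=122 shift=7
  byte[6]=0x22 cont=0 payload=0x22=34: acc |= 34<<7 -> acc=4474 shift=14 [end]
Varint 4: bytes[5:7] = FA 22 -> value 4474 (2 byte(s))
  byte[7]=0x59 cont=0 payload=0x59=89: acc |= 89<<0 -> acc=89 shift=7 [end]
Varint 5: bytes[7:8] = 59 -> value 89 (1 byte(s))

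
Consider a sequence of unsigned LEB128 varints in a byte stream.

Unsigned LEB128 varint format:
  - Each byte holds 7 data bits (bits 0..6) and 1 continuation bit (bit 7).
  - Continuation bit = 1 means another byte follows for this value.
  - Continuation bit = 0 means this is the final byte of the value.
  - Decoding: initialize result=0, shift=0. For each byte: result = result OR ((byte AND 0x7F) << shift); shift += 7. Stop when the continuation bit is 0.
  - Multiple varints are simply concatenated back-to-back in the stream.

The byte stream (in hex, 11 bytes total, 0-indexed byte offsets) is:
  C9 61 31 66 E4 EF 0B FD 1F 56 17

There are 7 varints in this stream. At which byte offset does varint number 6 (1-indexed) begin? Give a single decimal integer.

  byte[0]=0xC9 cont=1 payload=0x49=73: acc |= 73<<0 -> acc=73 shift=7
  byte[1]=0x61 cont=0 payload=0x61=97: acc |= 97<<7 -> acc=12489 shift=14 [end]
Varint 1: bytes[0:2] = C9 61 -> value 12489 (2 byte(s))
  byte[2]=0x31 cont=0 payload=0x31=49: acc |= 49<<0 -> acc=49 shift=7 [end]
Varint 2: bytes[2:3] = 31 -> value 49 (1 byte(s))
  byte[3]=0x66 cont=0 payload=0x66=102: acc |= 102<<0 -> acc=102 shift=7 [end]
Varint 3: bytes[3:4] = 66 -> value 102 (1 byte(s))
  byte[4]=0xE4 cont=1 payload=0x64=100: acc |= 100<<0 -> acc=100 shift=7
  byte[5]=0xEF cont=1 payload=0x6F=111: acc |= 111<<7 -> acc=14308 shift=14
  byte[6]=0x0B cont=0 payload=0x0B=11: acc |= 11<<14 -> acc=194532 shift=21 [end]
Varint 4: bytes[4:7] = E4 EF 0B -> value 194532 (3 byte(s))
  byte[7]=0xFD cont=1 payload=0x7D=125: acc |= 125<<0 -> acc=125 shift=7
  byte[8]=0x1F cont=0 payload=0x1F=31: acc |= 31<<7 -> acc=4093 shift=14 [end]
Varint 5: bytes[7:9] = FD 1F -> value 4093 (2 byte(s))
  byte[9]=0x56 cont=0 payload=0x56=86: acc |= 86<<0 -> acc=86 shift=7 [end]
Varint 6: bytes[9:10] = 56 -> value 86 (1 byte(s))
  byte[10]=0x17 cont=0 payload=0x17=23: acc |= 23<<0 -> acc=23 shift=7 [end]
Varint 7: bytes[10:11] = 17 -> value 23 (1 byte(s))

Answer: 9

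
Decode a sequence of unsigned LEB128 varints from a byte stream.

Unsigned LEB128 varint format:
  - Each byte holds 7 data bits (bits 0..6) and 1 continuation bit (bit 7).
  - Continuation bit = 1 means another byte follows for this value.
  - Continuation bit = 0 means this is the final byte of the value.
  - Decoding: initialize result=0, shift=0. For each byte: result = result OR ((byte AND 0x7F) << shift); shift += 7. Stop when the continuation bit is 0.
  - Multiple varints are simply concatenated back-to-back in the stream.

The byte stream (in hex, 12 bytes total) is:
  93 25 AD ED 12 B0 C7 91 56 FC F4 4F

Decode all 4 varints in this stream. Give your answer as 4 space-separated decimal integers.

Answer: 4755 308909 180642736 1309308

Derivation:
  byte[0]=0x93 cont=1 payload=0x13=19: acc |= 19<<0 -> acc=19 shift=7
  byte[1]=0x25 cont=0 payload=0x25=37: acc |= 37<<7 -> acc=4755 shift=14 [end]
Varint 1: bytes[0:2] = 93 25 -> value 4755 (2 byte(s))
  byte[2]=0xAD cont=1 payload=0x2D=45: acc |= 45<<0 -> acc=45 shift=7
  byte[3]=0xED cont=1 payload=0x6D=109: acc |= 109<<7 -> acc=13997 shift=14
  byte[4]=0x12 cont=0 payload=0x12=18: acc |= 18<<14 -> acc=308909 shift=21 [end]
Varint 2: bytes[2:5] = AD ED 12 -> value 308909 (3 byte(s))
  byte[5]=0xB0 cont=1 payload=0x30=48: acc |= 48<<0 -> acc=48 shift=7
  byte[6]=0xC7 cont=1 payload=0x47=71: acc |= 71<<7 -> acc=9136 shift=14
  byte[7]=0x91 cont=1 payload=0x11=17: acc |= 17<<14 -> acc=287664 shift=21
  byte[8]=0x56 cont=0 payload=0x56=86: acc |= 86<<21 -> acc=180642736 shift=28 [end]
Varint 3: bytes[5:9] = B0 C7 91 56 -> value 180642736 (4 byte(s))
  byte[9]=0xFC cont=1 payload=0x7C=124: acc |= 124<<0 -> acc=124 shift=7
  byte[10]=0xF4 cont=1 payload=0x74=116: acc |= 116<<7 -> acc=14972 shift=14
  byte[11]=0x4F cont=0 payload=0x4F=79: acc |= 79<<14 -> acc=1309308 shift=21 [end]
Varint 4: bytes[9:12] = FC F4 4F -> value 1309308 (3 byte(s))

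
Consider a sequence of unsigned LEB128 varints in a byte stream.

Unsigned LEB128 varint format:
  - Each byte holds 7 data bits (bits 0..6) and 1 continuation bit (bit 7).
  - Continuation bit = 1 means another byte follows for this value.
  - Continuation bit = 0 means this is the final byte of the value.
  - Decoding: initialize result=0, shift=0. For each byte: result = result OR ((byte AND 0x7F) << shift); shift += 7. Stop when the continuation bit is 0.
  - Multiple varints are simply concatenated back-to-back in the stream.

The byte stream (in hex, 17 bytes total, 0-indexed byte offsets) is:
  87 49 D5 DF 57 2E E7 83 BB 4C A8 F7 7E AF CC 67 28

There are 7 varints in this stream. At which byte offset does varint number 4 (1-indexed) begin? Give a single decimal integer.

  byte[0]=0x87 cont=1 payload=0x07=7: acc |= 7<<0 -> acc=7 shift=7
  byte[1]=0x49 cont=0 payload=0x49=73: acc |= 73<<7 -> acc=9351 shift=14 [end]
Varint 1: bytes[0:2] = 87 49 -> value 9351 (2 byte(s))
  byte[2]=0xD5 cont=1 payload=0x55=85: acc |= 85<<0 -> acc=85 shift=7
  byte[3]=0xDF cont=1 payload=0x5F=95: acc |= 95<<7 -> acc=12245 shift=14
  byte[4]=0x57 cont=0 payload=0x57=87: acc |= 87<<14 -> acc=1437653 shift=21 [end]
Varint 2: bytes[2:5] = D5 DF 57 -> value 1437653 (3 byte(s))
  byte[5]=0x2E cont=0 payload=0x2E=46: acc |= 46<<0 -> acc=46 shift=7 [end]
Varint 3: bytes[5:6] = 2E -> value 46 (1 byte(s))
  byte[6]=0xE7 cont=1 payload=0x67=103: acc |= 103<<0 -> acc=103 shift=7
  byte[7]=0x83 cont=1 payload=0x03=3: acc |= 3<<7 -> acc=487 shift=14
  byte[8]=0xBB cont=1 payload=0x3B=59: acc |= 59<<14 -> acc=967143 shift=21
  byte[9]=0x4C cont=0 payload=0x4C=76: acc |= 76<<21 -> acc=160350695 shift=28 [end]
Varint 4: bytes[6:10] = E7 83 BB 4C -> value 160350695 (4 byte(s))
  byte[10]=0xA8 cont=1 payload=0x28=40: acc |= 40<<0 -> acc=40 shift=7
  byte[11]=0xF7 cont=1 payload=0x77=119: acc |= 119<<7 -> acc=15272 shift=14
  byte[12]=0x7E cont=0 payload=0x7E=126: acc |= 126<<14 -> acc=2079656 shift=21 [end]
Varint 5: bytes[10:13] = A8 F7 7E -> value 2079656 (3 byte(s))
  byte[13]=0xAF cont=1 payload=0x2F=47: acc |= 47<<0 -> acc=47 shift=7
  byte[14]=0xCC cont=1 payload=0x4C=76: acc |= 76<<7 -> acc=9775 shift=14
  byte[15]=0x67 cont=0 payload=0x67=103: acc |= 103<<14 -> acc=1697327 shift=21 [end]
Varint 6: bytes[13:16] = AF CC 67 -> value 1697327 (3 byte(s))
  byte[16]=0x28 cont=0 payload=0x28=40: acc |= 40<<0 -> acc=40 shift=7 [end]
Varint 7: bytes[16:17] = 28 -> value 40 (1 byte(s))

Answer: 6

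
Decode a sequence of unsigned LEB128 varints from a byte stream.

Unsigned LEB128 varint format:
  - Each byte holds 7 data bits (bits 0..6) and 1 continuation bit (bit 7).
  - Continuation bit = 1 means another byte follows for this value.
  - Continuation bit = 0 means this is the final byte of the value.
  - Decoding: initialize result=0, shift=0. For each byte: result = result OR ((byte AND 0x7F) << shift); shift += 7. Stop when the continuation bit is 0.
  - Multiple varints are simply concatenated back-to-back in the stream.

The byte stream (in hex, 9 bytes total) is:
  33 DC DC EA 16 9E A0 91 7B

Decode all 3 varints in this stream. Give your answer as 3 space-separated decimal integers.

Answer: 51 47885916 258232350

Derivation:
  byte[0]=0x33 cont=0 payload=0x33=51: acc |= 51<<0 -> acc=51 shift=7 [end]
Varint 1: bytes[0:1] = 33 -> value 51 (1 byte(s))
  byte[1]=0xDC cont=1 payload=0x5C=92: acc |= 92<<0 -> acc=92 shift=7
  byte[2]=0xDC cont=1 payload=0x5C=92: acc |= 92<<7 -> acc=11868 shift=14
  byte[3]=0xEA cont=1 payload=0x6A=106: acc |= 106<<14 -> acc=1748572 shift=21
  byte[4]=0x16 cont=0 payload=0x16=22: acc |= 22<<21 -> acc=47885916 shift=28 [end]
Varint 2: bytes[1:5] = DC DC EA 16 -> value 47885916 (4 byte(s))
  byte[5]=0x9E cont=1 payload=0x1E=30: acc |= 30<<0 -> acc=30 shift=7
  byte[6]=0xA0 cont=1 payload=0x20=32: acc |= 32<<7 -> acc=4126 shift=14
  byte[7]=0x91 cont=1 payload=0x11=17: acc |= 17<<14 -> acc=282654 shift=21
  byte[8]=0x7B cont=0 payload=0x7B=123: acc |= 123<<21 -> acc=258232350 shift=28 [end]
Varint 3: bytes[5:9] = 9E A0 91 7B -> value 258232350 (4 byte(s))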